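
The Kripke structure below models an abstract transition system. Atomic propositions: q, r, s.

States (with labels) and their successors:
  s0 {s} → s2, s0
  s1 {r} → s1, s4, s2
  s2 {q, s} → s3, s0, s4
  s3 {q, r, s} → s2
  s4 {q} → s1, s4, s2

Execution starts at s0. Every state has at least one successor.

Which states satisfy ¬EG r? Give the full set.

States satisfying r: {s1, s3}.
States satisfying EG r: {s1}.
States satisfying ¬EG r: {s0, s2, s3, s4}.

{s0, s2, s3, s4}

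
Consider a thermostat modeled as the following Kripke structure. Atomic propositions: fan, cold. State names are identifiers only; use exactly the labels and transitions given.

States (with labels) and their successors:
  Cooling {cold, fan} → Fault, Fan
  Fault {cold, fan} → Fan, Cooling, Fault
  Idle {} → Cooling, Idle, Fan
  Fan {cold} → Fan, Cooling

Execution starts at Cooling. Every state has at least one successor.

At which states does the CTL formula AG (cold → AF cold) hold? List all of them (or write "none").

{Cooling, Fault, Idle, Fan}

States satisfying cold → AF cold: {Cooling, Fault, Idle, Fan}.
States satisfying AG (cold → AF cold): {Cooling, Fault, Idle, Fan}.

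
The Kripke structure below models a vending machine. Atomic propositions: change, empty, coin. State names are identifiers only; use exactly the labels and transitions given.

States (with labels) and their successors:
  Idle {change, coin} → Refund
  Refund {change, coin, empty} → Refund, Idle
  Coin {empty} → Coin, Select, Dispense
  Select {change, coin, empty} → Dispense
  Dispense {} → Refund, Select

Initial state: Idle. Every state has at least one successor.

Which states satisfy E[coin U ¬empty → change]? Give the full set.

States satisfying coin: {Idle, Refund, Select}.
States satisfying ¬empty → change: {Idle, Refund, Coin, Select}.
States satisfying E[coin U ¬empty → change]: {Idle, Refund, Coin, Select}.

{Idle, Refund, Coin, Select}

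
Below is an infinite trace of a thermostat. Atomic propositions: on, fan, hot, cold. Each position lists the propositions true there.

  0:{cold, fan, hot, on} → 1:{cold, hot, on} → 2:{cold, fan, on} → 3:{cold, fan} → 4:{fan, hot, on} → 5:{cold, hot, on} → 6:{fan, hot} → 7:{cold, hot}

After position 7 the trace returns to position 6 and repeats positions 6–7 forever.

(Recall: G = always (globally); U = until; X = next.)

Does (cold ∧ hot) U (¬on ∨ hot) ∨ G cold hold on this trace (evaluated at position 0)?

Satisfied

Walking from position 0: ¬on ∨ hot first holds at position 0, and cold ∧ hot holds at every earlier position along the way, so (cold ∧ hot) U (¬on ∨ hot) holds.
cold must hold at every position from 0 onward. It fails at position 4, so G cold is false.
At position 0: (cold ∧ hot) U (¬on ∨ hot) is true; G cold is false; so (cold ∧ hot) U (¬on ∨ hot) ∨ G cold is true.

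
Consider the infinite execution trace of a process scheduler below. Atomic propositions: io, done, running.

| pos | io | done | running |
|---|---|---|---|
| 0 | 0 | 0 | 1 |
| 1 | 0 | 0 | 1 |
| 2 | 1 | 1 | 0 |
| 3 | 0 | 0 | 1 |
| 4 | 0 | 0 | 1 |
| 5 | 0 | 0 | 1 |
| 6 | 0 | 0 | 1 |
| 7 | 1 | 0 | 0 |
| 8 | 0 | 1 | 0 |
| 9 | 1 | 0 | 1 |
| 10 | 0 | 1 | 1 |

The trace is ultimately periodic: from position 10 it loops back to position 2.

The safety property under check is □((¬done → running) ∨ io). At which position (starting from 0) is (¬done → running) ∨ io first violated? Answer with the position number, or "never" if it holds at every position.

(¬done → running) ∨ io holds at every position 0..10, and those are all the positions the trace ever visits, so the invariant □((¬done → running) ∨ io) is never violated.

never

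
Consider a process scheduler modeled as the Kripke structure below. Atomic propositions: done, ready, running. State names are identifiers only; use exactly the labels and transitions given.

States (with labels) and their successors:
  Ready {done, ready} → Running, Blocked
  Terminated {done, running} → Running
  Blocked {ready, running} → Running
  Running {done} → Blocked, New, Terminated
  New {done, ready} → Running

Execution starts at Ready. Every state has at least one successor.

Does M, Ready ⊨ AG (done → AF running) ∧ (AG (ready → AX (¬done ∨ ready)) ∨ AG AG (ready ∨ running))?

States satisfying done → AF running: {Terminated, Blocked}.
States satisfying AG (done → AF running): ∅.
States satisfying ready → AX (¬done ∨ ready): {Terminated, Running}.
States satisfying AG (ready → AX (¬done ∨ ready)): ∅.
States satisfying AG (ready ∨ running): ∅.
States satisfying AG AG (ready ∨ running): ∅.
States satisfying AG (done → AF running) ∧ (AG (ready → AX (¬done ∨ ready)) ∨ AG AG (ready ∨ running)): ∅.
Ready ∉ Sat(AG (done → AF running) ∧ (AG (ready → AX (¬done ∨ ready)) ∨ AG AG (ready ∨ running))).

Does not hold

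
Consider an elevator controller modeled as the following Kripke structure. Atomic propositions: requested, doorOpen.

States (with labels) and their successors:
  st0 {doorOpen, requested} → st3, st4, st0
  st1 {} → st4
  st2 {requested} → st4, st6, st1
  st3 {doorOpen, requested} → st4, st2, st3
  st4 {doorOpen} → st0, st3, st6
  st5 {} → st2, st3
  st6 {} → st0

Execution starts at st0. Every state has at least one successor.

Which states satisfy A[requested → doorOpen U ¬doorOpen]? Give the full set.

States satisfying requested → doorOpen: {st0, st1, st3, st4, st5, st6}.
States satisfying ¬doorOpen: {st1, st2, st5, st6}.
States satisfying A[requested → doorOpen U ¬doorOpen]: {st1, st2, st5, st6}.

{st1, st2, st5, st6}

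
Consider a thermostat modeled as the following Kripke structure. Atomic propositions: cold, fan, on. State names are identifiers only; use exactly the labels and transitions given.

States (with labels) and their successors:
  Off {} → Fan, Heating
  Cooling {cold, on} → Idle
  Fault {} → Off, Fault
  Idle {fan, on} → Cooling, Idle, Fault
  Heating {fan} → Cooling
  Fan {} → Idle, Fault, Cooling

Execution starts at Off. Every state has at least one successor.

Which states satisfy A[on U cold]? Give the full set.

{Cooling}

States satisfying on: {Cooling, Idle}.
States satisfying cold: {Cooling}.
States satisfying A[on U cold]: {Cooling}.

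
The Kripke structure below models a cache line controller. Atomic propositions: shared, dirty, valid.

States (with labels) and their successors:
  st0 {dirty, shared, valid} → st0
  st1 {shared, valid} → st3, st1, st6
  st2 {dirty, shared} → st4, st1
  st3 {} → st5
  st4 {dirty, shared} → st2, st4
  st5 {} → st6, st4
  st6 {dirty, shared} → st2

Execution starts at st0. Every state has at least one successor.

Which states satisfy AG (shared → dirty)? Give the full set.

{st0}

States satisfying shared → dirty: {st0, st2, st3, st4, st5, st6}.
States satisfying AG (shared → dirty): {st0}.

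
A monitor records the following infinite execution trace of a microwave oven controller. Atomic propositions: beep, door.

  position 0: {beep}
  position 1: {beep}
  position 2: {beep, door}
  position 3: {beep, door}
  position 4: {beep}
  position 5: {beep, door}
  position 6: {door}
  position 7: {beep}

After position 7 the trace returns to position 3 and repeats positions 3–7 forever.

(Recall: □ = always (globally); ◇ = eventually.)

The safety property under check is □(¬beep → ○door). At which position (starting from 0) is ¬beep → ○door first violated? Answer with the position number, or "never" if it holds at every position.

Check ¬beep → ○door at each position in order: 0 ✓, 1 ✓, 2 ✓, 3 ✓, 4 ✓, 5 ✓.
At position 6 the labels are {door} and the next position 7 has {beep}, so ¬beep → ○door is false there. This is the first violation.

6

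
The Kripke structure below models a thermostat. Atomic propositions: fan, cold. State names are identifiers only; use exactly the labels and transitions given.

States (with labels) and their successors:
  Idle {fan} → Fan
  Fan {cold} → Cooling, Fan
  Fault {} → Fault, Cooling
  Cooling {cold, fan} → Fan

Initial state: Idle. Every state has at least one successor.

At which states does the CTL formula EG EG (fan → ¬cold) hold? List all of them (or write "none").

States satisfying EG (fan → ¬cold): {Idle, Fan, Fault}.
States satisfying EG EG (fan → ¬cold): {Idle, Fan, Fault}.

{Idle, Fan, Fault}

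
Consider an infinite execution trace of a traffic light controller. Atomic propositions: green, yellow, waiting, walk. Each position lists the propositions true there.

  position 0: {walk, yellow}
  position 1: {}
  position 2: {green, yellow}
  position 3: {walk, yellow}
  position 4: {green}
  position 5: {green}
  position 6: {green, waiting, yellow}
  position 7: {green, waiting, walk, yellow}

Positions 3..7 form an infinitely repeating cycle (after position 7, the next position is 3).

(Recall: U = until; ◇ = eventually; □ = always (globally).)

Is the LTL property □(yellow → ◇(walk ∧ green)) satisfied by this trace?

Holds

yellow → ◇(walk ∧ green) holds at every position 0..7, and those are all positions ever visited, so □(yellow → ◇(walk ∧ green)) holds.
Positions where yellow holds: 0, 2, 3, 6, 7.
Check ◇(walk ∧ green) at each: 0→ok, 2→ok, 3→ok, 6→ok, 7→ok.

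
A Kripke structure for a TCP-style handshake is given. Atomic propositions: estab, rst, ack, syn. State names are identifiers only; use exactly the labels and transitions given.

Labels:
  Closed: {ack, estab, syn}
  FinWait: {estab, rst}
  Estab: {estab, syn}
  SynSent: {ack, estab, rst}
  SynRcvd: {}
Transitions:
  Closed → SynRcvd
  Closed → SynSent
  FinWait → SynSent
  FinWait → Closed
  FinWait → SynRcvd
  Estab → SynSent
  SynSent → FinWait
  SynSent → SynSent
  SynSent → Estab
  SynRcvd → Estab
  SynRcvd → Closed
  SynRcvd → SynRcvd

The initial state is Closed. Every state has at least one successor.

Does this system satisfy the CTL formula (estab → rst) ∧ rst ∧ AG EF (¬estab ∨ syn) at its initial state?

Does not hold

States satisfying estab → rst: {FinWait, SynSent, SynRcvd}.
States satisfying (estab → rst) ∧ rst: {FinWait, SynSent}.
States satisfying EF (¬estab ∨ syn): {Closed, FinWait, Estab, SynSent, SynRcvd}.
States satisfying AG EF (¬estab ∨ syn): {Closed, FinWait, Estab, SynSent, SynRcvd}.
States satisfying (estab → rst) ∧ rst ∧ AG EF (¬estab ∨ syn): {FinWait, SynSent}.
Closed ∉ Sat((estab → rst) ∧ rst ∧ AG EF (¬estab ∨ syn)).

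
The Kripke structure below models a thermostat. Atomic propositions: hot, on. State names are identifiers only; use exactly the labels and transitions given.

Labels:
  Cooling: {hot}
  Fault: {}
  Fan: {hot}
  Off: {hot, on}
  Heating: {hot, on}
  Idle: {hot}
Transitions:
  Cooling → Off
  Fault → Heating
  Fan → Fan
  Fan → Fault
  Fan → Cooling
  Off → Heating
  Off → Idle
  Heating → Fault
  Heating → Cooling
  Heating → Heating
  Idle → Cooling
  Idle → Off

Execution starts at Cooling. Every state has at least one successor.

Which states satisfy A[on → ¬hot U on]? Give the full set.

States satisfying on → ¬hot: {Cooling, Fault, Fan, Idle}.
States satisfying on: {Off, Heating}.
States satisfying A[on → ¬hot U on]: {Cooling, Fault, Off, Heating, Idle}.

{Cooling, Fault, Off, Heating, Idle}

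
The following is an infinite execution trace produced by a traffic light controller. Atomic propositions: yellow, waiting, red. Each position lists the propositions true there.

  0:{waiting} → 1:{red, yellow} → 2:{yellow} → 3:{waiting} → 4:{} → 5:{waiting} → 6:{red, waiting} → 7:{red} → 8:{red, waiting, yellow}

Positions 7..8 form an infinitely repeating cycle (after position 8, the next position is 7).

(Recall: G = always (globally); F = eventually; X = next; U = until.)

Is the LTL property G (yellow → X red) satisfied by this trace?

Violated

yellow → X red must hold at every position from 0 onward. It fails at position 1, so G (yellow → X red) is false.
Positions where yellow holds: 1, 2, 8.
Check X red at each: 1→fails, 2→fails, 8→ok.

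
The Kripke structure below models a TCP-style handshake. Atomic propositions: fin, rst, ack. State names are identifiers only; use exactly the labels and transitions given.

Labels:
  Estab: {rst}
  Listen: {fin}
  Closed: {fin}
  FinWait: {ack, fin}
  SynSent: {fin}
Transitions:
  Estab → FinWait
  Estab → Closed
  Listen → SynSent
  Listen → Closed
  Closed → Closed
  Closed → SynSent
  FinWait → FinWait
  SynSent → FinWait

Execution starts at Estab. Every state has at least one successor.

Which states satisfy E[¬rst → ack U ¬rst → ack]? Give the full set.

{Estab, FinWait}

States satisfying ¬rst → ack: {Estab, FinWait}.
States satisfying E[¬rst → ack U ¬rst → ack]: {Estab, FinWait}.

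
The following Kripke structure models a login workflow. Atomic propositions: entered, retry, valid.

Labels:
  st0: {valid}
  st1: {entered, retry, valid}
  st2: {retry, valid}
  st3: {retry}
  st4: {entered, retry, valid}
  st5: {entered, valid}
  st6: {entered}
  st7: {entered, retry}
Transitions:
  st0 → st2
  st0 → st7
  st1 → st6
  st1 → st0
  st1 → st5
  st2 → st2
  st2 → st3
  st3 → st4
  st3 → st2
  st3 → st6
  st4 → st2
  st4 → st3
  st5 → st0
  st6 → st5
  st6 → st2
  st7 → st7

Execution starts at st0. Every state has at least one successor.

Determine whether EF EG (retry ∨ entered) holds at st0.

Holds

States satisfying EG (retry ∨ entered): {st1, st2, st3, st4, st6, st7}.
States satisfying EF EG (retry ∨ entered): {st0, st1, st2, st3, st4, st5, st6, st7}.
Some path from st0 reaches a state where EG (retry ∨ entered) holds.
st0 ∈ Sat(EF EG (retry ∨ entered)).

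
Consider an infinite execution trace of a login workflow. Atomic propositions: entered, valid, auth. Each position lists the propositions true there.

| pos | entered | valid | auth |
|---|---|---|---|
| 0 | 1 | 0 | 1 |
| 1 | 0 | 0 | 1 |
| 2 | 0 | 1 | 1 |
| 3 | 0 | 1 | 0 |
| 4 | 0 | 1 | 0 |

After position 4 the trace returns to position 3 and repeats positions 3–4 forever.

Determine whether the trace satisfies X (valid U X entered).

Violated

The position after 0 is 1; valid U X entered is false there.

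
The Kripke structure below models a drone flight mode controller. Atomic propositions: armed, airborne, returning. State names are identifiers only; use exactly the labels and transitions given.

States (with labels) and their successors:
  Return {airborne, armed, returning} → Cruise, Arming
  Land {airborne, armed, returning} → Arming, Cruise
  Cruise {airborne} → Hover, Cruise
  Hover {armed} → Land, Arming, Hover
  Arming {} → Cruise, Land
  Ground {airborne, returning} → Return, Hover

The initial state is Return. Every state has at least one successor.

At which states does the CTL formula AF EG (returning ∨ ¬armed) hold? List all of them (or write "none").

{Return, Land, Cruise, Arming, Ground}

States satisfying EG (returning ∨ ¬armed): {Return, Land, Cruise, Arming, Ground}.
States satisfying AF EG (returning ∨ ¬armed): {Return, Land, Cruise, Arming, Ground}.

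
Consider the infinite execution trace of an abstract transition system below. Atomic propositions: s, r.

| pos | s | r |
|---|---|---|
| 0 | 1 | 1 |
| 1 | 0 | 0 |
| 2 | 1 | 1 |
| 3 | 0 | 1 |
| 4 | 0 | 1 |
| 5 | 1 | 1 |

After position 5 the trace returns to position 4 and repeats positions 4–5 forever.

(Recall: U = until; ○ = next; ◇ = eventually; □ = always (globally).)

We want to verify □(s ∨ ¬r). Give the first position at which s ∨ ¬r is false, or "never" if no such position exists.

3

Check s ∨ ¬r at each position in order: 0 ✓, 1 ✓, 2 ✓.
At position 3 the labels are {r}, so s ∨ ¬r is false there. This is the first violation.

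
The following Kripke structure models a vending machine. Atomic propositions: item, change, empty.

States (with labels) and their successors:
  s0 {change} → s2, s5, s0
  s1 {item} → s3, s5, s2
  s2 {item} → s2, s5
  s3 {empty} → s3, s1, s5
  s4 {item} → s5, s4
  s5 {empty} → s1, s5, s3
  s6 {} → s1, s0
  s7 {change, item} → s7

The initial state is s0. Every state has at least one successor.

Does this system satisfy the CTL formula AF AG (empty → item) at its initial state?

Does not hold

States satisfying AG (empty → item): {s7}.
States satisfying AF AG (empty → item): {s7}.
There is a path from s0 along which AG (empty → item) never holds.
s0 ∉ Sat(AF AG (empty → item)).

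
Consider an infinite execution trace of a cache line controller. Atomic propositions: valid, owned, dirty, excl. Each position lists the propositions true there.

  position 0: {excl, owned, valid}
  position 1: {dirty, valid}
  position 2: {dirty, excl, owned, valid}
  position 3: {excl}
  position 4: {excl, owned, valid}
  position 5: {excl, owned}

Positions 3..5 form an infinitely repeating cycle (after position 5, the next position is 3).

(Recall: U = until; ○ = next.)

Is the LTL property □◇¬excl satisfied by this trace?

No

◇¬excl must hold at every position from 0 onward. It fails at position 2, so □◇¬excl is false.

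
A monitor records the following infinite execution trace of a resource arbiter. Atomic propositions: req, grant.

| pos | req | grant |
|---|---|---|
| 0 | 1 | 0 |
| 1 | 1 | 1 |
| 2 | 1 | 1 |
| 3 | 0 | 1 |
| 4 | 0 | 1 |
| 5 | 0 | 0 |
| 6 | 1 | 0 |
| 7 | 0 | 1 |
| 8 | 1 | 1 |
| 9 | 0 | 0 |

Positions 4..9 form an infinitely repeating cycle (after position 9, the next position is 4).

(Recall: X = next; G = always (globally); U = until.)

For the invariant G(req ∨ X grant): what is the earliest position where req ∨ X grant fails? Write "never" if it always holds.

Check req ∨ X grant at each position in order: 0 ✓, 1 ✓, 2 ✓, 3 ✓.
At position 4 the labels are {grant} and the next position 5 has {}, so req ∨ X grant is false there. This is the first violation.

4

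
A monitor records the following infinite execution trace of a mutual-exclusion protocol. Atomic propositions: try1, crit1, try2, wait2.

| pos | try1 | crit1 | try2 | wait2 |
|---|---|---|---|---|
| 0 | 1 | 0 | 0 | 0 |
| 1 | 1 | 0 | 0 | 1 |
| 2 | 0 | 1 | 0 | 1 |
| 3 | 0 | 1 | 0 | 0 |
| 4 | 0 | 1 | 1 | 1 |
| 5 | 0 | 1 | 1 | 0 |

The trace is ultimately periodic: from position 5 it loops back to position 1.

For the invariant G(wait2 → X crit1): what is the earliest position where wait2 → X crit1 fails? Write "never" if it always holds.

wait2 → X crit1 holds at every position 0..5, and those are all the positions the trace ever visits, so the invariant G(wait2 → X crit1) is never violated.

never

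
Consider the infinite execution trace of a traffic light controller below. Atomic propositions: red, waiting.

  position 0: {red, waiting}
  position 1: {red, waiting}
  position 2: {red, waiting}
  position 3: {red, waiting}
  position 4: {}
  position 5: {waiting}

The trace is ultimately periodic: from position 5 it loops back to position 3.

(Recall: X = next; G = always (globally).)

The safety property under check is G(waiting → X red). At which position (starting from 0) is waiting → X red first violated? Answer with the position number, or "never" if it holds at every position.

3

Check waiting → X red at each position in order: 0 ✓, 1 ✓, 2 ✓.
At position 3 the labels are {red, waiting} and the next position 4 has {}, so waiting → X red is false there. This is the first violation.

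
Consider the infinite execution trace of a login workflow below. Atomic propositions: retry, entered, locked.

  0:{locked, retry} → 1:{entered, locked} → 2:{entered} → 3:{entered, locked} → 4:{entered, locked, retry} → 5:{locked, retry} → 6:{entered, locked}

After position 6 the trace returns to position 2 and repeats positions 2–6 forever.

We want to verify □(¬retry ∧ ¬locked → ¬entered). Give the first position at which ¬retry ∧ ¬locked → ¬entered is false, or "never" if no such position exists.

2

Check ¬retry ∧ ¬locked → ¬entered at each position in order: 0 ✓, 1 ✓.
At position 2 the labels are {entered}, so ¬retry ∧ ¬locked → ¬entered is false there. This is the first violation.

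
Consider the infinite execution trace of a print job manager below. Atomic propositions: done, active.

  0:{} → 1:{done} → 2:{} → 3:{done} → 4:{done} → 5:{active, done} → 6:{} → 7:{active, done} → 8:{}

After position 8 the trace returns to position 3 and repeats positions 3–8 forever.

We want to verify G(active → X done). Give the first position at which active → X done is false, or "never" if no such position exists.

5

Check active → X done at each position in order: 0 ✓, 1 ✓, 2 ✓, 3 ✓, 4 ✓.
At position 5 the labels are {active, done} and the next position 6 has {}, so active → X done is false there. This is the first violation.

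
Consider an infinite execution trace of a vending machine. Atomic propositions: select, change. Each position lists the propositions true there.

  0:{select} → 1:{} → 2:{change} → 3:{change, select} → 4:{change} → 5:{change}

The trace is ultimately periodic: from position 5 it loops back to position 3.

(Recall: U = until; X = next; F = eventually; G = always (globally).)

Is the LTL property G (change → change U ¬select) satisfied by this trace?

change → change U ¬select holds at every position 0..5, and those are all positions ever visited, so G (change → change U ¬select) holds.
Positions where change holds: 2, 3, 4, 5.
Check change U ¬select at each: 2→ok, 3→ok, 4→ok, 5→ok.

Yes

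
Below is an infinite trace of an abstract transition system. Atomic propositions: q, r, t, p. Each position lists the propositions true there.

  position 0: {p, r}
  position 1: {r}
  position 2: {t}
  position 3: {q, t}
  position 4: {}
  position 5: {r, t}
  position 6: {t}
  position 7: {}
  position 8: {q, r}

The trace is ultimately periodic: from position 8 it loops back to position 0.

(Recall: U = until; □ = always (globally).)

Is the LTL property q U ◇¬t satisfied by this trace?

Walking from position 0: ◇¬t first holds at position 0, and q holds at every earlier position along the way, so q U ◇¬t holds.

Holds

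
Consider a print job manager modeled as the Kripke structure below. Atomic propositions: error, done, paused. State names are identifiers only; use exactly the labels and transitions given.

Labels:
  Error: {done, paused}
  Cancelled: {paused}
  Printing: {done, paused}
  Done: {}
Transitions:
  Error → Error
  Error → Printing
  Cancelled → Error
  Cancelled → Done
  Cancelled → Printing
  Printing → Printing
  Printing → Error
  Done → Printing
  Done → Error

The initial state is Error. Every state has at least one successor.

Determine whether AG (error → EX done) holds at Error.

States satisfying error → EX done: {Error, Cancelled, Printing, Done}.
States satisfying AG (error → EX done): {Error, Cancelled, Printing, Done}.
Every state reachable from Error satisfies error → EX done.
Error ∈ Sat(AG (error → EX done)).

Yes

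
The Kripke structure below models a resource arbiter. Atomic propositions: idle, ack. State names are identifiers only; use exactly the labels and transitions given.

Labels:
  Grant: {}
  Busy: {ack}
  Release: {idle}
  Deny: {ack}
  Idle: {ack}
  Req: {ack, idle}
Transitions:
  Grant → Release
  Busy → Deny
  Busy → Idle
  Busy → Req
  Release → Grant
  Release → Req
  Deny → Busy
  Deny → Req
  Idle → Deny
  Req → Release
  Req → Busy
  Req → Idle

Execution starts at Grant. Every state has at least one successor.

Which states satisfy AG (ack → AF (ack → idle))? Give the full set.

States satisfying ack → AF (ack → idle): {Grant, Release, Req}.
States satisfying AG (ack → AF (ack → idle)): ∅.

none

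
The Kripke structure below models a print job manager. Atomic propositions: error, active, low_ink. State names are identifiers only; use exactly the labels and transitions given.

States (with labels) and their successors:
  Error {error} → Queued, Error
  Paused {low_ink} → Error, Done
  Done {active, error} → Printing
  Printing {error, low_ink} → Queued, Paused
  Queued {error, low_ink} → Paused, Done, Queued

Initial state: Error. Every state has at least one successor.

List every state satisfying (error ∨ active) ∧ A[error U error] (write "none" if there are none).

States satisfying error ∨ active: {Error, Done, Printing, Queued}.
States satisfying error: {Error, Done, Printing, Queued}.
States satisfying A[error U error]: {Error, Done, Printing, Queued}.
States satisfying (error ∨ active) ∧ A[error U error]: {Error, Done, Printing, Queued}.

{Error, Done, Printing, Queued}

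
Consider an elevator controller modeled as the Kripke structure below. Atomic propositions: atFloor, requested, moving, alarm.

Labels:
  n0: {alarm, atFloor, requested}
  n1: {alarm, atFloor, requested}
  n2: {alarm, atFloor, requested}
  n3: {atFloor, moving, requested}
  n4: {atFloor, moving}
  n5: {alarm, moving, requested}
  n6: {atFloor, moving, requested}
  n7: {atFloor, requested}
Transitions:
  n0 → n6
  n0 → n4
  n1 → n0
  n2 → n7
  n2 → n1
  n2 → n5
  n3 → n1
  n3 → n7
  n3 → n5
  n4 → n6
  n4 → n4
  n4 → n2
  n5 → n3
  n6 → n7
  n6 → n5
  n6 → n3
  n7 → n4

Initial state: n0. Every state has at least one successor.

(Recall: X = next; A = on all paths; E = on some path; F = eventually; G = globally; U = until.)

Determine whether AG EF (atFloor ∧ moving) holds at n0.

States satisfying EF (atFloor ∧ moving): {n0, n1, n2, n3, n4, n5, n6, n7}.
States satisfying AG EF (atFloor ∧ moving): {n0, n1, n2, n3, n4, n5, n6, n7}.
Every state reachable from n0 satisfies EF (atFloor ∧ moving).
n0 ∈ Sat(AG EF (atFloor ∧ moving)).

Satisfied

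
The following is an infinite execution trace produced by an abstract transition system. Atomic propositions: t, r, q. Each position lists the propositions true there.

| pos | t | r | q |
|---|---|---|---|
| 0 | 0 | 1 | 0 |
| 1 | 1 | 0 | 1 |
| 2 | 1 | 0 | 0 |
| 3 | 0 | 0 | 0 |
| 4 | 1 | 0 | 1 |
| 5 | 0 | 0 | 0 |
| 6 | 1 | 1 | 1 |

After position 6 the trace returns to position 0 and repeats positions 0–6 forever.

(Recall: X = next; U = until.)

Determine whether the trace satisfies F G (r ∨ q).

G (r ∨ q) is false at every position 0..6, so it never becomes true and F G (r ∨ q) fails.

No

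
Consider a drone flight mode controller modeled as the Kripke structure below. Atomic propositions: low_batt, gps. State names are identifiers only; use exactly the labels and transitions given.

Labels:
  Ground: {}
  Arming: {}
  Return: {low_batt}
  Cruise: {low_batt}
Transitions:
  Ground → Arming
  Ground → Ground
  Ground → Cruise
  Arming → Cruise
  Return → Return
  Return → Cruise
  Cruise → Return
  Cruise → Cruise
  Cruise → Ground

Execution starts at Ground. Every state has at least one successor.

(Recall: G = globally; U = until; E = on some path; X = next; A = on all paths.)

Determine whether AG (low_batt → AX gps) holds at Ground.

States satisfying low_batt → AX gps: {Ground, Arming}.
States satisfying AG (low_batt → AX gps): ∅.
Cruise is reachable from Ground and violates low_batt → AX gps, so AG fails at Ground.
Ground ∉ Sat(AG (low_batt → AX gps)).

Violated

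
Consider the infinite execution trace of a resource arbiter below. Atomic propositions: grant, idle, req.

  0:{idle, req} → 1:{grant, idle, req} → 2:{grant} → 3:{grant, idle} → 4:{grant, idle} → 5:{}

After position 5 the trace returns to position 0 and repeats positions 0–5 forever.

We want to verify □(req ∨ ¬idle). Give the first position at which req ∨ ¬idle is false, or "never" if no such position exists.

Check req ∨ ¬idle at each position in order: 0 ✓, 1 ✓, 2 ✓.
At position 3 the labels are {grant, idle}, so req ∨ ¬idle is false there. This is the first violation.

3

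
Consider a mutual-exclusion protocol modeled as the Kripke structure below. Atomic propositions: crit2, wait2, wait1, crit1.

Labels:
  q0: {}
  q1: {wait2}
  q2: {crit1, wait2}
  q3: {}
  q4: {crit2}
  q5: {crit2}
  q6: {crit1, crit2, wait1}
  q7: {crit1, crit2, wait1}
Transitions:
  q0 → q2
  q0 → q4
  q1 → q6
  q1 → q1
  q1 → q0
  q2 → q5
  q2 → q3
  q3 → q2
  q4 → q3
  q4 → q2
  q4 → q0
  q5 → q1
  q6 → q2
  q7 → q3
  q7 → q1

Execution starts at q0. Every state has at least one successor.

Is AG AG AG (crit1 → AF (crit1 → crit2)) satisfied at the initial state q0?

Holds

States satisfying AG AG (crit1 → AF (crit1 → crit2)): {q0, q1, q2, q3, q4, q5, q6, q7}.
States satisfying AG AG AG (crit1 → AF (crit1 → crit2)): {q0, q1, q2, q3, q4, q5, q6, q7}.
Every state reachable from q0 satisfies AG AG (crit1 → AF (crit1 → crit2)).
q0 ∈ Sat(AG AG AG (crit1 → AF (crit1 → crit2))).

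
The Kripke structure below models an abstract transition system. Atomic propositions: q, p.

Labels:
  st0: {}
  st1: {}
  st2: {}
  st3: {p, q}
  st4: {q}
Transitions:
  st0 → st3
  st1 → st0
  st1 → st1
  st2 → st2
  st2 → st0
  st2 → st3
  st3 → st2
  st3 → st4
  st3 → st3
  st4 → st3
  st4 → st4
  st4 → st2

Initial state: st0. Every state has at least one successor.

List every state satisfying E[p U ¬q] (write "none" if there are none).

{st0, st1, st2, st3}

States satisfying p: {st3}.
States satisfying ¬q: {st0, st1, st2}.
States satisfying E[p U ¬q]: {st0, st1, st2, st3}.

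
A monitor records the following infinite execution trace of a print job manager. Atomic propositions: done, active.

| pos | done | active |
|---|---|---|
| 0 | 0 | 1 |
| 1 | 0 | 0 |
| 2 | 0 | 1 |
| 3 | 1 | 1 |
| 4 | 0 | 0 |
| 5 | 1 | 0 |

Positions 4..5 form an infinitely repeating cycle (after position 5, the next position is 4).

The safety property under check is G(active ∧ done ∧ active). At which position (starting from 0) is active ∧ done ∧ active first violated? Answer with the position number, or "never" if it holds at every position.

At position 0 the labels are {active}, so active ∧ done ∧ active is false there. This is the first violation.

0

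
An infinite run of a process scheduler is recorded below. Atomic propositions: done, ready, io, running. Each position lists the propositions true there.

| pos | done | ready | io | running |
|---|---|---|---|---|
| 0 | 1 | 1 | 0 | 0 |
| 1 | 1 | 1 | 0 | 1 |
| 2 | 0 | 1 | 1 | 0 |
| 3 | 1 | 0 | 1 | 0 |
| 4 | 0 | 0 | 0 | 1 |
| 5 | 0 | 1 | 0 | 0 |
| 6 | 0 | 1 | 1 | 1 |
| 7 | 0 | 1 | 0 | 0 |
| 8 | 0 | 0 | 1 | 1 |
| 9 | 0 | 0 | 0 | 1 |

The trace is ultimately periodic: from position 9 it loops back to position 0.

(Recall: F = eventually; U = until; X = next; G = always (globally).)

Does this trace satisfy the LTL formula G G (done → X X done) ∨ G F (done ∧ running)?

G (done → X X done) must hold at every position from 0 onward. It fails at position 0, so G G (done → X X done) is false.
F (done ∧ running) holds at every position 0..9, and those are all positions ever visited, so G F (done ∧ running) holds.
At position 0: G G (done → X X done) is false; G F (done ∧ running) is true; so G G (done → X X done) ∨ G F (done ∧ running) is true.

Satisfied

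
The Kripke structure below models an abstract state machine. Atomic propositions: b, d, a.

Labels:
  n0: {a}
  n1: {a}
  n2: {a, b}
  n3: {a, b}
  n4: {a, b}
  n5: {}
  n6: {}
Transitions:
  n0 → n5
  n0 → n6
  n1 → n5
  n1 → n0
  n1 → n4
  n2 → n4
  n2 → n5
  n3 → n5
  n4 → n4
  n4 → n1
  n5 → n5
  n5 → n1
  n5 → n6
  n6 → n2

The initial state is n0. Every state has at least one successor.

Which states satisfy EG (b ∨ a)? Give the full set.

{n1, n2, n4}

States satisfying b ∨ a: {n0, n1, n2, n3, n4}.
States satisfying EG (b ∨ a): {n1, n2, n4}.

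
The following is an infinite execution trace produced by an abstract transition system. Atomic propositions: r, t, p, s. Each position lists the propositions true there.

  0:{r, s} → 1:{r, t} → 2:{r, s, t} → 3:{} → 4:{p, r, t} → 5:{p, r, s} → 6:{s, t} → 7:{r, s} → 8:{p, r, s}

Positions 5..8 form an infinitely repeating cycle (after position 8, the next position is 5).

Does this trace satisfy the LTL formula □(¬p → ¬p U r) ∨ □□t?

Satisfied

¬p → ¬p U r holds at every position 0..8, and those are all positions ever visited, so □(¬p → ¬p U r) holds.
Positions where ¬p holds: 0, 1, 2, 3, 6, 7.
Check ¬p U r at each: 0→ok, 1→ok, 2→ok, 3→ok, 6→ok, 7→ok.
□t must hold at every position from 0 onward. It fails at position 0, so □□t is false.
At position 0: □(¬p → ¬p U r) is true; □□t is false; so □(¬p → ¬p U r) ∨ □□t is true.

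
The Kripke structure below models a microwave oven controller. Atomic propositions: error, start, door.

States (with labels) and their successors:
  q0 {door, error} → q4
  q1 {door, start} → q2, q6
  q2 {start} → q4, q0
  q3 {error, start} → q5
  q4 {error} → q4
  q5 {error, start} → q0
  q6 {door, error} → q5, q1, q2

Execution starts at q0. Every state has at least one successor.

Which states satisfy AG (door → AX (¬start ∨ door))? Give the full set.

{q0, q2, q3, q4, q5}

States satisfying door → AX (¬start ∨ door): {q0, q2, q3, q4, q5}.
States satisfying AG (door → AX (¬start ∨ door)): {q0, q2, q3, q4, q5}.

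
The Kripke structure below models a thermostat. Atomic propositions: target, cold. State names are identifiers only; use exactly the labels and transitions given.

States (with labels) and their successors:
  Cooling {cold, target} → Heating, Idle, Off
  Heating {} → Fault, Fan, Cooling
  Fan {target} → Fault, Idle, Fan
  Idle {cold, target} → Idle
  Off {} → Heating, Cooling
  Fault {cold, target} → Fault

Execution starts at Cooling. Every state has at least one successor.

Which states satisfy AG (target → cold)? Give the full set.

States satisfying target → cold: {Cooling, Heating, Idle, Off, Fault}.
States satisfying AG (target → cold): {Idle, Fault}.

{Idle, Fault}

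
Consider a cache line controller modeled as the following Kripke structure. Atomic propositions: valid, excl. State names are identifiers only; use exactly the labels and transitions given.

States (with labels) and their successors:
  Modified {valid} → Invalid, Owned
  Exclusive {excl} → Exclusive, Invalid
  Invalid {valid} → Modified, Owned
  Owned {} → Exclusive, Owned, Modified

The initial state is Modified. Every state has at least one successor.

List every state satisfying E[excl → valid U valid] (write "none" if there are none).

{Modified, Invalid, Owned}

States satisfying excl → valid: {Modified, Invalid, Owned}.
States satisfying valid: {Modified, Invalid}.
States satisfying E[excl → valid U valid]: {Modified, Invalid, Owned}.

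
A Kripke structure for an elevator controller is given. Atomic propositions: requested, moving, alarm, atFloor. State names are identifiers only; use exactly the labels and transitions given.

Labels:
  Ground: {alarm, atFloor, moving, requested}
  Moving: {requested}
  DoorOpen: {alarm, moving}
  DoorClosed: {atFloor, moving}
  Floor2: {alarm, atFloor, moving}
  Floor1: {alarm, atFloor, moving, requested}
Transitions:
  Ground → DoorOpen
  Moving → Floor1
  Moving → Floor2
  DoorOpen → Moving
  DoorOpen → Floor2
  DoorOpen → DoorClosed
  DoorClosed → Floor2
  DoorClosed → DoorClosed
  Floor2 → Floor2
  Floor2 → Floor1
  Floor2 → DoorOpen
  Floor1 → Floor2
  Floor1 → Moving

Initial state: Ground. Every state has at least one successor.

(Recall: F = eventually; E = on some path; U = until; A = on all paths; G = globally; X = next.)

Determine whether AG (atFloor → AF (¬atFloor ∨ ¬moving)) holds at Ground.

Violated

States satisfying atFloor → AF (¬atFloor ∨ ¬moving): {Ground, Moving, DoorOpen}.
States satisfying AG (atFloor → AF (¬atFloor ∨ ¬moving)): ∅.
DoorClosed is reachable from Ground and violates atFloor → AF (¬atFloor ∨ ¬moving), so AG fails at Ground.
Ground ∉ Sat(AG (atFloor → AF (¬atFloor ∨ ¬moving))).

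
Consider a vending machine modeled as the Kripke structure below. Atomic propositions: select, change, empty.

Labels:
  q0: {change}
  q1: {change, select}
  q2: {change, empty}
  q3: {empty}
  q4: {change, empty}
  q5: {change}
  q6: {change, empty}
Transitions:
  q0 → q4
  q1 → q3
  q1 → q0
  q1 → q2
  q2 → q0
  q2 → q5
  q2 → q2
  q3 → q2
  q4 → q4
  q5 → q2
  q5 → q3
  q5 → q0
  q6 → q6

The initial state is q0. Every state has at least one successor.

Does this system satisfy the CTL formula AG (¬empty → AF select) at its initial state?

States satisfying ¬empty → AF select: {q1, q2, q3, q4, q6}.
States satisfying AG (¬empty → AF select): {q4, q6}.
q0 is reachable from q0 and violates ¬empty → AF select, so AG fails at q0.
q0 ∉ Sat(AG (¬empty → AF select)).

Violated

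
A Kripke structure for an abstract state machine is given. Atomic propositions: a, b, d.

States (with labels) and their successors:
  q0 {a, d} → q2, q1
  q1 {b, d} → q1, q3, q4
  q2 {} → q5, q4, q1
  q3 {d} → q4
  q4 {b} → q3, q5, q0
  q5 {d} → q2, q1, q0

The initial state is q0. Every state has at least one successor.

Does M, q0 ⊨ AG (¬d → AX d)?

No

States satisfying ¬d → AX d: {q0, q1, q3, q4, q5}.
States satisfying AG (¬d → AX d): ∅.
q2 is reachable from q0 and violates ¬d → AX d, so AG fails at q0.
q0 ∉ Sat(AG (¬d → AX d)).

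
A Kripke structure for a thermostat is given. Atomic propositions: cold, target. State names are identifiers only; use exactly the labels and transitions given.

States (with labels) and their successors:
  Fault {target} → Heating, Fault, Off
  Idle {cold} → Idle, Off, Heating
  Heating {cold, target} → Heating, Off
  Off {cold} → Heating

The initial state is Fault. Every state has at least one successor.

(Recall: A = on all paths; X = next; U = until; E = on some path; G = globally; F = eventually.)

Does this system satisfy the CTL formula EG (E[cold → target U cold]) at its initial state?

States satisfying E[cold → target U cold]: {Fault, Idle, Heating, Off}.
States satisfying EG (E[cold → target U cold]): {Fault, Idle, Heating, Off}.
Fault ∈ Sat(EG (E[cold → target U cold])).

Yes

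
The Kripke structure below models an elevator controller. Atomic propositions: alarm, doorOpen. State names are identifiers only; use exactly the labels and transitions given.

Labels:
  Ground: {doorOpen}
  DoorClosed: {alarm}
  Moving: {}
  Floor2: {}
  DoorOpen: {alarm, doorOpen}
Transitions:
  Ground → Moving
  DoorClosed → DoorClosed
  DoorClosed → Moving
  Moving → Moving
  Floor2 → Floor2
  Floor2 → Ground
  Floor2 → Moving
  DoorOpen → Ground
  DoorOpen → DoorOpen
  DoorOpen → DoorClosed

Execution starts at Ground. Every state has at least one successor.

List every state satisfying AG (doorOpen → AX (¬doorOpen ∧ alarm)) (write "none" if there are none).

States satisfying doorOpen → AX (¬doorOpen ∧ alarm): {DoorClosed, Moving, Floor2}.
States satisfying AG (doorOpen → AX (¬doorOpen ∧ alarm)): {DoorClosed, Moving}.

{DoorClosed, Moving}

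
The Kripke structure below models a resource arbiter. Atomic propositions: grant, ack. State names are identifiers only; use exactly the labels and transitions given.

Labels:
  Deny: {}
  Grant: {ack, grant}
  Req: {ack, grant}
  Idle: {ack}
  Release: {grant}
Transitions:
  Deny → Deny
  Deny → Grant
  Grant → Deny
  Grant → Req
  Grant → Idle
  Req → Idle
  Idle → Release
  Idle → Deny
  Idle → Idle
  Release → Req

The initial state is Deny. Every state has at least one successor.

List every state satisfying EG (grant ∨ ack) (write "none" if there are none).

States satisfying grant ∨ ack: {Grant, Req, Idle, Release}.
States satisfying EG (grant ∨ ack): {Grant, Req, Idle, Release}.

{Grant, Req, Idle, Release}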